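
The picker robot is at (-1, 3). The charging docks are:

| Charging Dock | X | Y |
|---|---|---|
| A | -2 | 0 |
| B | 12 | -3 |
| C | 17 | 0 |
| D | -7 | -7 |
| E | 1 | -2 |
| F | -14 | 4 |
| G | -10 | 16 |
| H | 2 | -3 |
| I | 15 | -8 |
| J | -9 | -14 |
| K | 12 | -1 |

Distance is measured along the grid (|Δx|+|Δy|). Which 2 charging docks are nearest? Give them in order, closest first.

A, E

Distances from (-1, 3):
A: |-1| + |-3| = 1 + 3 = 4
B: |13| + |-6| = 13 + 6 = 19
C: |18| + |-3| = 18 + 3 = 21
D: |-6| + |-10| = 6 + 10 = 16
E: |2| + |-5| = 2 + 5 = 7
F: |-13| + |1| = 13 + 1 = 14
G: |-9| + |13| = 9 + 13 = 22
H: |3| + |-6| = 3 + 6 = 9
I: |16| + |-11| = 16 + 11 = 27
J: |-8| + |-17| = 8 + 17 = 25
K: |13| + |-4| = 13 + 4 = 17
Sorted: A (4) < E (7) < H (9) < F (14) < …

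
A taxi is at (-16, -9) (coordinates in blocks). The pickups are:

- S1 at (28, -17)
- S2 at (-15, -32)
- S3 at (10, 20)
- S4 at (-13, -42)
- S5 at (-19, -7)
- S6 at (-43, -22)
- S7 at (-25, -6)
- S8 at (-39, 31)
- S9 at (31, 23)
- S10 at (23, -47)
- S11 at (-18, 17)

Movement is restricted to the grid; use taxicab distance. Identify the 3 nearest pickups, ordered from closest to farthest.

Distances from (-16, -9):
S1: 52 blocks
S2: 24 blocks
S3: 55 blocks
S4: 36 blocks
S5: 5 blocks
S6: 40 blocks
S7: 12 blocks
S8: 63 blocks
S9: 79 blocks
S10: 77 blocks
S11: 28 blocks
Sorted: S5 (5 blocks) < S7 (12 blocks) < S2 (24 blocks) < S11 (28 blocks) < S4 (36 blocks) < …

S5, S7, S2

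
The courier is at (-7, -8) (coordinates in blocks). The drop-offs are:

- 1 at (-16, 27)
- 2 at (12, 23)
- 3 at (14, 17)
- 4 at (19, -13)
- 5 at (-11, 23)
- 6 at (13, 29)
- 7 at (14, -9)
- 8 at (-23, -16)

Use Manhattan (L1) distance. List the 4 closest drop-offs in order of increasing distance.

7, 8, 4, 5

Distances from (-7, -8):
1: 44 blocks
2: 50 blocks
3: 46 blocks
4: 31 blocks
5: 35 blocks
6: 57 blocks
7: 22 blocks
8: 24 blocks
Sorted: 7 (22 blocks) < 8 (24 blocks) < 4 (31 blocks) < 5 (35 blocks) < 1 (44 blocks) < 3 (46 blocks) < …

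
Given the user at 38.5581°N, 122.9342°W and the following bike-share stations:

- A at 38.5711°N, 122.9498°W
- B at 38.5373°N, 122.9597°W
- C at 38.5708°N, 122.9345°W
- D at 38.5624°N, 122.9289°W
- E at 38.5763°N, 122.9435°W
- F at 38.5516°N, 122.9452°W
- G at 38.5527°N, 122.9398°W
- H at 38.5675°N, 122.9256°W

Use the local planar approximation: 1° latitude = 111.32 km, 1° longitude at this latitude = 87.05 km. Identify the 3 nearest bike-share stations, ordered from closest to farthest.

D, G, F

Distances from 38.5581°N, 122.9342°W:
A: √((0.0130·111.32)² + (-0.0156·87.05)²) = √(2.094272 + 1.844110) = 1.9845 km
B: √((-0.0208·111.32)² + (-0.0255·87.05)²) = √(5.361336 + 4.927401) = 3.2076 km
C: √((0.0127·111.32)² + (-0.0003·87.05)²) = √(1.998729 + 0.000682) = 1.4140 km
D: √((0.0043·111.32)² + (0.0053·87.05)²) = √(0.229131 + 0.212858) = 0.6648 km
E: √((0.0182·111.32)² + (-0.0093·87.05)²) = √(4.104773 + 0.655395) = 2.1818 km
F: √((-0.0065·111.32)² + (-0.0110·87.05)²) = √(0.523568 + 0.916902) = 1.2002 km
G: √((-0.0054·111.32)² + (-0.0056·87.05)²) = √(0.361355 + 0.237637) = 0.7739 km
H: √((0.0094·111.32)² + (0.0086·87.05)²) = √(1.094970 + 0.560447) = 1.2866 km
Sorted: D (0.6648 km) < G (0.7739 km) < F (1.2002 km) < H (1.2866 km) < C (1.4140 km) < …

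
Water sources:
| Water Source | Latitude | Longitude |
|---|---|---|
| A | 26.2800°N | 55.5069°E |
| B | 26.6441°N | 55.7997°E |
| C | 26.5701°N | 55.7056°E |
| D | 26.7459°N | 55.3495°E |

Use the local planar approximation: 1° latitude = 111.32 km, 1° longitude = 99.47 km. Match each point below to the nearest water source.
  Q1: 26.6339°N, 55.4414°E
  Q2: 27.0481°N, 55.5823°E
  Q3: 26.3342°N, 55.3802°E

Q1→D; Q2→D; Q3→A

Q1 at 26.6339°N, 55.4414°E:
  A: 39.9313 km
  B: 35.6582 km
  C: 27.2228 km
  D: 15.4600 km
  → nearest: D (15.4600 km)
Q2 at 27.0481°N, 55.5823°E:
  A: 85.8332 km
  B: 49.9022 km
  C: 54.6061 km
  D: 40.8404 km
  → nearest: D (40.8404 km)
Q3 at 26.3342°N, 55.3802°E:
  A: 13.9727 km
  B: 54.1416 km
  C: 41.6805 km
  D: 45.9321 km
  → nearest: A (13.9727 km)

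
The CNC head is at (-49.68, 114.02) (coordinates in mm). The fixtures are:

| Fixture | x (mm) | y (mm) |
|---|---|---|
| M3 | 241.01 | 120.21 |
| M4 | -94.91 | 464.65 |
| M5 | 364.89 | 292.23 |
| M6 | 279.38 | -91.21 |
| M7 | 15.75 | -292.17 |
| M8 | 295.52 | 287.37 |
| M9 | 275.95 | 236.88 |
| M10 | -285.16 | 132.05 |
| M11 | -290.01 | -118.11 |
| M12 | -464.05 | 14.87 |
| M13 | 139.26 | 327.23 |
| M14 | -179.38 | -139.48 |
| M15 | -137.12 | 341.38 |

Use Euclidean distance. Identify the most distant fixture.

Distances from (-49.68, 114.02):
M3: √((290.69)² + (6.19)²) = √(84500.6761 + 38.3161) = 290.76 mm
M4: √((-45.23)² + (350.63)²) = √(2045.7529 + 122941.3969) = 353.54 mm
M5: √((414.57)² + (178.21)²) = √(171868.2849 + 31758.8041) = 451.25 mm
M6: √((329.06)² + (-205.23)²) = √(108280.4836 + 42119.3529) = 387.81 mm
M7: √((65.43)² + (-406.19)²) = √(4281.0849 + 164990.3161) = 411.43 mm
M8: √((345.20)² + (173.35)²) = √(119163.0400 + 30050.2225) = 386.28 mm
M9: √((325.63)² + (122.86)²) = √(106034.8969 + 15094.5796) = 348.04 mm
M10: √((-235.48)² + (18.03)²) = √(55450.8304 + 325.0809) = 236.17 mm
M11: √((-240.33)² + (-232.13)²) = √(57758.5089 + 53884.3369) = 334.13 mm
M12: √((-414.37)² + (-99.15)²) = √(171702.4969 + 9830.7225) = 426.07 mm
M13: √((188.94)² + (213.21)²) = √(35698.3236 + 45458.5041) = 284.88 mm
M14: √((-129.70)² + (-253.50)²) = √(16822.0900 + 64262.2500) = 284.75 mm
M15: √((-87.44)² + (227.36)²) = √(7645.7536 + 51692.5696) = 243.59 mm
Maximum: M5 at 451.25 mm.

M5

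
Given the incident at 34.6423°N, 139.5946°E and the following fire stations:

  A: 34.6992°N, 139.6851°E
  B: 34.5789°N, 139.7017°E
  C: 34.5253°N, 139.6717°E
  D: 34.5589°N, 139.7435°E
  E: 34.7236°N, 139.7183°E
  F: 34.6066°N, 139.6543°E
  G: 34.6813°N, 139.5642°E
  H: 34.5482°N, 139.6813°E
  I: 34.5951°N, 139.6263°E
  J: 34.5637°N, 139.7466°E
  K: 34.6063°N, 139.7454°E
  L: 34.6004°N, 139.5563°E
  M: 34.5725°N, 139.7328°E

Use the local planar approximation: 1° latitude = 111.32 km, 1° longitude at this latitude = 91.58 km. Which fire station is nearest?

Distances from 34.6423°N, 139.5946°E:
A: 10.4313 km
B: 12.0835 km
C: 14.8152 km
D: 16.4967 km
E: 14.4997 km
F: 6.7591 km
G: 5.1574 km
H: 13.1443 km
I: 6.0030 km
J: 16.4417 km
K: 14.3800 km
L: 5.8360 km
M: 14.8512 km
Minimum: G at 5.1574 km.

G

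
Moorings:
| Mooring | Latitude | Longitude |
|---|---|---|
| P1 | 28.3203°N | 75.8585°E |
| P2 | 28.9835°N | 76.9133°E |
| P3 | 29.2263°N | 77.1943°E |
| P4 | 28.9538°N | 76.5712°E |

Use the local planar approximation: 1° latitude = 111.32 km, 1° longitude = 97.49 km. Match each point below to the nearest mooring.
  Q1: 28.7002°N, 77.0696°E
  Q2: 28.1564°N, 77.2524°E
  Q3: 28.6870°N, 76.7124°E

Q1→P2; Q2→P2; Q3→P4

Q1 at 28.7002°N, 77.0696°E:
  P1: √((-0.3799·111.32)² + (-1.2111·97.49)²) = √(1788.483684 + 13940.557723) = 125.4155 km
  P2: √((0.2833·111.32)² + (-0.1563·97.49)²) = √(994.579594 + 232.187105) = 35.0252 km
  P3: √((0.5261·111.32)² + (0.1247·97.49)²) = √(3429.912168 + 147.792722) = 59.8139 km
  P4: √((0.2536·111.32)² + (-0.4984·97.49)²) = √(796.975358 + 2360.892476) = 56.1949 km
  → nearest: P2 (35.0252 km)
Q2 at 28.1564°N, 77.2524°E:
  P1: √((0.1639·111.32)² + (-1.3939·97.49)²) = √(332.892724 + 18466.448405) = 137.1107 km
  P2: √((0.8271·111.32)² + (-0.3391·97.49)²) = √(8477.395344 + 1092.888158) = 97.8278 km
  P3: √((1.0699·111.32)² + (-0.0581·97.49)²) = √(14185.112039 + 32.082810) = 119.2359 km
  P4: √((0.7974·111.32)² + (-0.6812·97.49)²) = √(7879.503594 + 4410.313070) = 110.8594 km
  → nearest: P2 (97.8278 km)
Q3 at 28.6870°N, 76.7124°E:
  P1: √((-0.3667·111.32)² + (-0.8539·97.49)²) = √(1666.357633 + 6930.014892) = 92.7166 km
  P2: √((0.2965·111.32)² + (0.2009·97.49)²) = √(1089.421121 + 383.601251) = 38.3800 km
  P3: √((0.5393·111.32)² + (0.4819·97.49)²) = √(3604.186336 + 2207.160897) = 76.2322 km
  P4: √((0.2668·111.32)² + (-0.1412·97.49)²) = √(882.100454 + 189.491413) = 32.7352 km
  → nearest: P4 (32.7352 km)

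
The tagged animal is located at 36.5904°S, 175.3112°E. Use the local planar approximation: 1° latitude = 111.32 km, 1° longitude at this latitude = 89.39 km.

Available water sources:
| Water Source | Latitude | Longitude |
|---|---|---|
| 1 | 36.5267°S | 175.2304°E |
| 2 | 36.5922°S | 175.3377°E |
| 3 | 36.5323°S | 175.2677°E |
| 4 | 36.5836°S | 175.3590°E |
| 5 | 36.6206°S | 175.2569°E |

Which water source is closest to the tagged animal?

2

Distances from 36.5904°S, 175.3112°E:
1: √((0.0637·111.32)² + (-0.0808·89.39)²) = √(50.283472 + 52.167569) = 10.1218 km
2: √((-0.0018·111.32)² + (0.0265·89.39)²) = √(0.040151 + 5.611379) = 2.3773 km
3: √((0.0581·111.32)² + (-0.0435·89.39)²) = √(41.831040 + 15.120160) = 7.5466 km
4: √((0.0068·111.32)² + (0.0478·89.39)²) = √(0.573013 + 18.257179) = 4.3394 km
5: √((-0.0302·111.32)² + (-0.0543·89.39)²) = √(11.302130 + 23.560122) = 5.9044 km
Minimum: 2 at 2.3773 km.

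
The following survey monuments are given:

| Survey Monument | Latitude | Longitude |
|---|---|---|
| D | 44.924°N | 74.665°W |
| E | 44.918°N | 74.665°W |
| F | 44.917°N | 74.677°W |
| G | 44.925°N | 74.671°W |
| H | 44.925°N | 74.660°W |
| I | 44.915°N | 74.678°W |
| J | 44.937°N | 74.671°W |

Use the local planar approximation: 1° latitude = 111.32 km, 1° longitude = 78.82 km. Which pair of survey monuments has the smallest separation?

F and I

Pairwise distances:
D–E: √((-0.006·111.32)² + (0.000·78.82)²) = √(0.44612 + 0.00000) = 0.668 km
D–F: √((-0.007·111.32)² + (-0.012·78.82)²) = √(0.60721 + 0.89461) = 1.225 km
D–G: √((0.001·111.32)² + (-0.006·78.82)²) = √(0.01239 + 0.22365) = 0.486 km
D–H: √((0.001·111.32)² + (0.005·78.82)²) = √(0.01239 + 0.15531) = 0.410 km
D–I: √((-0.009·111.32)² + (-0.013·78.82)²) = √(1.00376 + 1.04993) = 1.433 km
D–J: √((0.013·111.32)² + (-0.006·78.82)²) = √(2.09427 + 0.22365) = 1.522 km
E–F: √((-0.001·111.32)² + (-0.012·78.82)²) = √(0.01239 + 0.89461) = 0.952 km
E–G: √((0.007·111.32)² + (-0.006·78.82)²) = √(0.60721 + 0.22365) = 0.912 km
E–H: √((0.007·111.32)² + (0.005·78.82)²) = √(0.60721 + 0.15531) = 0.873 km
E–I: √((-0.003·111.32)² + (-0.013·78.82)²) = √(0.11153 + 1.04993) = 1.078 km
E–J: √((0.019·111.32)² + (-0.006·78.82)²) = √(4.47356 + 0.22365) = 2.167 km
F–G: √((0.008·111.32)² + (0.006·78.82)²) = √(0.79310 + 0.22365) = 1.008 km
F–H: √((0.008·111.32)² + (0.017·78.82)²) = √(0.79310 + 1.79544) = 1.609 km
F–I: √((-0.002·111.32)² + (-0.001·78.82)²) = √(0.04957 + 0.00621) = 0.236 km
F–J: √((0.020·111.32)² + (0.006·78.82)²) = √(4.95686 + 0.22365) = 2.276 km
G–H: √((0.000·111.32)² + (0.011·78.82)²) = √(0.00000 + 0.75172) = 0.867 km
G–I: √((-0.010·111.32)² + (-0.007·78.82)²) = √(1.23921 + 0.30442) = 1.242 km
G–J: √((0.012·111.32)² + (0.000·78.82)²) = √(1.78447 + 0.00000) = 1.336 km
H–I: √((-0.010·111.32)² + (-0.018·78.82)²) = √(1.23921 + 2.01288) = 1.803 km
H–J: √((0.012·111.32)² + (-0.011·78.82)²) = √(1.78447 + 0.75172) = 1.593 km
I–J: √((0.022·111.32)² + (0.007·78.82)²) = √(5.99780 + 0.30442) = 2.510 km
Closest pair: F–I at 0.236 km.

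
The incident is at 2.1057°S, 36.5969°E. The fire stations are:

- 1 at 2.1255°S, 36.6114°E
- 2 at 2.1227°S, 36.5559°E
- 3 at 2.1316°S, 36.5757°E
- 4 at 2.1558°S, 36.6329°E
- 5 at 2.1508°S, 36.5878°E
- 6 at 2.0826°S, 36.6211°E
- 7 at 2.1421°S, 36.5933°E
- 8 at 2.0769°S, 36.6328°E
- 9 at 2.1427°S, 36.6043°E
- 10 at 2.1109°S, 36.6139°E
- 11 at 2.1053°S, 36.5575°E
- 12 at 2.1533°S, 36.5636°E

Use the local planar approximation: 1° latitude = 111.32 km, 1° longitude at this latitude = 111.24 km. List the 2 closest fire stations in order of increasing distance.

10, 1

Distances from 2.1057°S, 36.5969°E:
1: 2.7313 km
2: 4.9379 km
3: 3.7248 km
4: 6.8660 km
5: 5.1216 km
6: 3.7228 km
7: 4.0718 km
8: 5.1212 km
9: 4.2003 km
10: 1.9777 km
11: 4.3831 km
12: 6.4652 km
Sorted: 10 (1.9777 km) < 1 (2.7313 km) < 6 (3.7228 km) < 3 (3.7248 km) < …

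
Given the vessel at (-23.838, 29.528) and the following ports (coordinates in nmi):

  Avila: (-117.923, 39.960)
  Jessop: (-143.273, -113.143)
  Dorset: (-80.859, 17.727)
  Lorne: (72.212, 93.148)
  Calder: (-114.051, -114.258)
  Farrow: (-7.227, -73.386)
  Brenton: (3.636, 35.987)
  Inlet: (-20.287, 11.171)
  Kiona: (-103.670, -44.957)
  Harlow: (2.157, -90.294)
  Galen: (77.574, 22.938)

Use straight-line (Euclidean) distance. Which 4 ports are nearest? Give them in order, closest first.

Distances from (-23.838, 29.528):
Avila: 94.662 nmi
Jessop: 186.064 nmi
Dorset: 58.229 nmi
Lorne: 115.209 nmi
Calder: 169.743 nmi
Farrow: 104.246 nmi
Brenton: 28.223 nmi
Inlet: 18.697 nmi
Kiona: 109.184 nmi
Harlow: 122.609 nmi
Galen: 101.626 nmi
Sorted: Inlet (18.697 nmi) < Brenton (28.223 nmi) < Dorset (58.229 nmi) < Avila (94.662 nmi) < Galen (101.626 nmi) < Farrow (104.246 nmi) < …

Inlet, Brenton, Dorset, Avila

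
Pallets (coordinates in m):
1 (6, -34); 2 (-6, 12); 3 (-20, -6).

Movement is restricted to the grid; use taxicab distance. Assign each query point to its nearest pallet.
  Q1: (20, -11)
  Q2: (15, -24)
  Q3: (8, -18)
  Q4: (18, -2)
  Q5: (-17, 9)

Q1 at (20, -11):
  1: |-14| + |-23| = 14 + 23 = 37 m
  2: |-26| + |23| = 26 + 23 = 49 m
  3: |-40| + |5| = 40 + 5 = 45 m
  → nearest: 1 (37 m)
Q2 at (15, -24):
  1: |-9| + |-10| = 9 + 10 = 19 m
  2: |-21| + |36| = 21 + 36 = 57 m
  3: |-35| + |18| = 35 + 18 = 53 m
  → nearest: 1 (19 m)
Q3 at (8, -18):
  1: |-2| + |-16| = 2 + 16 = 18 m
  2: |-14| + |30| = 14 + 30 = 44 m
  3: |-28| + |12| = 28 + 12 = 40 m
  → nearest: 1 (18 m)
Q4 at (18, -2):
  1: |-12| + |-32| = 12 + 32 = 44 m
  2: |-24| + |14| = 24 + 14 = 38 m
  3: |-38| + |-4| = 38 + 4 = 42 m
  → nearest: 2 (38 m)
Q5 at (-17, 9):
  1: |23| + |-43| = 23 + 43 = 66 m
  2: |11| + |3| = 11 + 3 = 14 m
  3: |-3| + |-15| = 3 + 15 = 18 m
  → nearest: 2 (14 m)

Q1→1; Q2→1; Q3→1; Q4→2; Q5→2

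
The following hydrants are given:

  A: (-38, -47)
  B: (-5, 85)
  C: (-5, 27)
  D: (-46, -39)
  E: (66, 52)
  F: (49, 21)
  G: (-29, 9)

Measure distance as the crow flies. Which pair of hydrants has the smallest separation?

Pairwise distances:
A–B: √((33)² + (132)²) = √(1089.000 + 17424.000) = 136.1
A–C: √((33)² + (74)²) = √(1089.000 + 5476.000) = 81.0
A–D: √((-8)² + (8)²) = √(64.000 + 64.000) = 11.3
A–E: √((104)² + (99)²) = √(10816.000 + 9801.000) = 143.6
A–F: √((87)² + (68)²) = √(7569.000 + 4624.000) = 110.4
A–G: √((9)² + (56)²) = √(81.000 + 3136.000) = 56.7
B–C: √((0)² + (-58)²) = √(0.000 + 3364.000) = 58.0
B–D: √((-41)² + (-124)²) = √(1681.000 + 15376.000) = 130.6
B–E: √((71)² + (-33)²) = √(5041.000 + 1089.000) = 78.3
B–F: √((54)² + (-64)²) = √(2916.000 + 4096.000) = 83.7
B–G: √((-24)² + (-76)²) = √(576.000 + 5776.000) = 79.7
C–D: √((-41)² + (-66)²) = √(1681.000 + 4356.000) = 77.7
C–E: √((71)² + (25)²) = √(5041.000 + 625.000) = 75.3
C–F: √((54)² + (-6)²) = √(2916.000 + 36.000) = 54.3
C–G: √((-24)² + (-18)²) = √(576.000 + 324.000) = 30.0
D–E: √((112)² + (91)²) = √(12544.000 + 8281.000) = 144.3
D–F: √((95)² + (60)²) = √(9025.000 + 3600.000) = 112.4
D–G: √((17)² + (48)²) = √(289.000 + 2304.000) = 50.9
E–F: √((-17)² + (-31)²) = √(289.000 + 961.000) = 35.4
E–G: √((-95)² + (-43)²) = √(9025.000 + 1849.000) = 104.3
F–G: √((-78)² + (-12)²) = √(6084.000 + 144.000) = 78.9
Closest pair: A–D at 11.3.

A and D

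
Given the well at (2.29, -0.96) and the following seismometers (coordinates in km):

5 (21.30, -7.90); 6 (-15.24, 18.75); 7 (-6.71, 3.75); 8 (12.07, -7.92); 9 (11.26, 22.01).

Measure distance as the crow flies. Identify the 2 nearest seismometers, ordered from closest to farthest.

7, 8

Distances from (2.29, -0.96):
5: √((19.01)² + (-6.94)²) = √(361.3801 + 48.1636) = 20.24 km
6: √((-17.53)² + (19.71)²) = √(307.3009 + 388.4841) = 26.38 km
7: √((-9.00)² + (4.71)²) = √(81.0000 + 22.1841) = 10.16 km
8: √((9.78)² + (-6.96)²) = √(95.6484 + 48.4416) = 12.00 km
9: √((8.97)² + (22.97)²) = √(80.4609 + 527.6209) = 24.66 km
Sorted: 7 (10.16 km) < 8 (12.00 km) < 5 (20.24 km) < 9 (24.66 km) < …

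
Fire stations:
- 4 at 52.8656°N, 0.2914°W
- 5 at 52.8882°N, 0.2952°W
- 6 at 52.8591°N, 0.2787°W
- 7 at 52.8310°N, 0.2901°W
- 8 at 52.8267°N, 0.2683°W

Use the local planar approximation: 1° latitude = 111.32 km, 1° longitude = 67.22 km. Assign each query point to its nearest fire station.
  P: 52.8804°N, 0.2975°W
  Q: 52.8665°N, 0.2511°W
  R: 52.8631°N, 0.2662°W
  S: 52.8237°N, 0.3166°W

P at 52.8804°N, 0.2975°W:
  4: √((-0.0148·111.32)² + (0.0061·67.22)²) = √(2.714375 + 0.168134) = 1.6978 km
  5: √((0.0078·111.32)² + (0.0023·67.22)²) = √(0.753938 + 0.023903) = 0.8820 km
  6: √((-0.0213·111.32)² + (0.0188·67.22)²) = √(5.622191 + 1.597029) = 2.6869 km
  7: √((-0.0494·111.32)² + (0.0074·67.22)²) = √(30.241289 + 0.247435) = 5.5217 km
  8: √((-0.0537·111.32)² + (0.0292·67.22)²) = √(35.735097 + 3.852678) = 6.2919 km
  → nearest: 5 (0.8820 km)
Q at 52.8665°N, 0.2511°W:
  4: √((-0.0009·111.32)² + (-0.0403·67.22)²) = √(0.010038 + 7.338497) = 2.7108 km
  5: √((0.0217·111.32)² + (-0.0441·67.22)²) = √(5.835336 + 8.787679) = 3.8240 km
  6: √((-0.0074·111.32)² + (-0.0276·67.22)²) = √(0.678594 + 3.442034) = 2.0299 km
  7: √((-0.0355·111.32)² + (-0.0390·67.22)²) = √(15.617197 + 6.872682) = 4.7423 km
  8: √((-0.0398·111.32)² + (-0.0172·67.22)²) = √(19.629649 + 1.336761) = 4.5789 km
  → nearest: 6 (2.0299 km)
R at 52.8631°N, 0.2662°W:
  4: √((0.0025·111.32)² + (-0.0252·67.22)²) = √(0.077451 + 2.869446) = 1.7167 km
  5: √((0.0251·111.32)² + (-0.0290·67.22)²) = √(7.807174 + 3.800082) = 3.4069 km
  6: √((-0.0040·111.32)² + (-0.0125·67.22)²) = √(0.198274 + 0.706020) = 0.9509 km
  7: √((-0.0321·111.32)² + (-0.0239·67.22)²) = √(12.768987 + 2.581029) = 3.9179 km
  8: √((-0.0364·111.32)² + (-0.0021·67.22)²) = √(16.419093 + 0.019927) = 4.0545 km
  → nearest: 6 (0.9509 km)
S at 52.8237°N, 0.3166°W:
  4: √((0.0419·111.32)² + (0.0252·67.22)²) = √(21.755769 + 2.869446) = 4.9624 km
  5: √((0.0645·111.32)² + (0.0214·67.22)²) = √(51.554410 + 2.069305) = 7.3228 km
  6: √((0.0354·111.32)² + (0.0379·67.22)²) = √(15.529337 + 6.490459) = 4.6925 km
  7: √((0.0073·111.32)² + (0.0265·67.22)²) = √(0.660377 + 3.173137) = 1.9579 km
  8: √((0.0030·111.32)² + (0.0483·67.22)²) = √(0.111529 + 10.541230) = 3.2639 km
  → nearest: 7 (1.9579 km)

P→5; Q→6; R→6; S→7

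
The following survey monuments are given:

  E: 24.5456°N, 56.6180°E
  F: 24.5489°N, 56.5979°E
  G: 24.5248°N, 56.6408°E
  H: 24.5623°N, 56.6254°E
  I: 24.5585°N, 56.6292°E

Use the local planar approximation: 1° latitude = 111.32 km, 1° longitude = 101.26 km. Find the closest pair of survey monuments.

Pairwise distances:
E–F: √((0.0033·111.32)² + (-0.0201·101.26)²) = √(0.134950 + 4.142552) = 2.0682 km
E–G: √((-0.0208·111.32)² + (0.0228·101.26)²) = √(5.361336 + 5.330225) = 3.2698 km
E–H: √((0.0167·111.32)² + (0.0074·101.26)²) = √(3.456045 + 0.561486) = 2.0044 km
E–I: √((0.0129·111.32)² + (0.0112·101.26)²) = √(2.062176 + 1.286210) = 1.8299 km
F–G: √((-0.0241·111.32)² + (0.0429·101.26)²) = √(7.197480 + 18.870805) = 5.1057 km
F–H: √((0.0134·111.32)² + (0.0275·101.26)²) = √(2.225133 + 7.754276) = 3.1590 km
F–I: √((0.0096·111.32)² + (0.0313·101.26)²) = √(1.142060 + 10.045337) = 3.3448 km
G–H: √((0.0375·111.32)² + (-0.0154·101.26)²) = √(17.426450 + 2.431741) = 4.4563 km
G–I: √((0.0337·111.32)² + (-0.0116·101.26)²) = √(14.073632 + 1.379723) = 3.9311 km
H–I: √((-0.0038·111.32)² + (0.0038·101.26)²) = √(0.178943 + 0.148062) = 0.5718 km
Closest pair: H–I at 0.5718 km.

H and I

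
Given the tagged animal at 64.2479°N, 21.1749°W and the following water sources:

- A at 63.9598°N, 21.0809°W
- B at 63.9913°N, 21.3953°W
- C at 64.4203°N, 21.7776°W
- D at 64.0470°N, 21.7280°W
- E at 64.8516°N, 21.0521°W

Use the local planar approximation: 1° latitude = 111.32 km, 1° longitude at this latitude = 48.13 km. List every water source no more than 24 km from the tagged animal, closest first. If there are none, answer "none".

none

Distances from 64.2479°N, 21.1749°W:
A: √((-0.2881·111.32)² + (0.0940·48.13)²) = √(1028.567771 + 20.468567) = 32.3888 km
B: √((-0.2566·111.32)² + (-0.2204·48.13)²) = √(815.942772 + 112.526524) = 30.4708 km
C: √((0.1724·111.32)² + (-0.6027·48.13)²) = √(368.316282 + 841.461221) = 34.7819 km
D: √((-0.2009·111.32)² + (-0.5531·48.13)²) = √(500.156905 + 708.661828) = 34.7681 km
E: √((0.6037·111.32)² + (0.1228·48.13)²) = √(4516.362025 + 34.932403) = 67.4633 km
Threshold 24 km: none within range.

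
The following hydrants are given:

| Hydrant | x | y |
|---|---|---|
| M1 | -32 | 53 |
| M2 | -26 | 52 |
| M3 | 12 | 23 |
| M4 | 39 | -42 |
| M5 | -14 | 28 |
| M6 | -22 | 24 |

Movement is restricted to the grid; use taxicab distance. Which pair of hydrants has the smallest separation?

M1 and M2

Pairwise distances:
M1–M2: |6| + |-1| = 6 + 1 = 7
M1–M3: |44| + |-30| = 44 + 30 = 74
M1–M4: |71| + |-95| = 71 + 95 = 166
M1–M5: |18| + |-25| = 18 + 25 = 43
M1–M6: |10| + |-29| = 10 + 29 = 39
M2–M3: |38| + |-29| = 38 + 29 = 67
M2–M4: |65| + |-94| = 65 + 94 = 159
M2–M5: |12| + |-24| = 12 + 24 = 36
M2–M6: |4| + |-28| = 4 + 28 = 32
M3–M4: |27| + |-65| = 27 + 65 = 92
M3–M5: |-26| + |5| = 26 + 5 = 31
M3–M6: |-34| + |1| = 34 + 1 = 35
M4–M5: |-53| + |70| = 53 + 70 = 123
M4–M6: |-61| + |66| = 61 + 66 = 127
M5–M6: |-8| + |-4| = 8 + 4 = 12
Closest pair: M1–M2 at 7.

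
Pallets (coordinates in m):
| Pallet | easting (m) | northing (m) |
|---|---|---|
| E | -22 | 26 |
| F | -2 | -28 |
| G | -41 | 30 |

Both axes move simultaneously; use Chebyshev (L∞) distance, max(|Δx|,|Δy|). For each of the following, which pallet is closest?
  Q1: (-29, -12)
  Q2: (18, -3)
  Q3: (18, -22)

Q1→F; Q2→F; Q3→F

Q1 at (-29, -12):
  E: 38 m
  F: 27 m
  G: 42 m
  → nearest: F (27 m)
Q2 at (18, -3):
  E: 40 m
  F: 25 m
  G: 59 m
  → nearest: F (25 m)
Q3 at (18, -22):
  E: 48 m
  F: 20 m
  G: 59 m
  → nearest: F (20 m)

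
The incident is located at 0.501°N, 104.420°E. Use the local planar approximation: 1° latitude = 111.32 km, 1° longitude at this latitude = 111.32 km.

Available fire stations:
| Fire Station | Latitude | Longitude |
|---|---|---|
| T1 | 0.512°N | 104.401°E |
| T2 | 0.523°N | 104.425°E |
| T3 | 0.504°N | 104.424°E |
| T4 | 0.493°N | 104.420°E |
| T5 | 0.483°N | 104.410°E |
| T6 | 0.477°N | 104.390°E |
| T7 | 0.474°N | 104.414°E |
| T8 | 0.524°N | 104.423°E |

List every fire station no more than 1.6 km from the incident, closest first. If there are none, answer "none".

T3, T4

Distances from 0.501°N, 104.420°E:
T1: √((0.011·111.32)² + (-0.019·111.32)²) = √(1.49945 + 4.47356) = 2.444 km
T2: √((0.022·111.32)² + (0.005·111.32)²) = √(5.99780 + 0.30980) = 2.511 km
T3: √((0.003·111.32)² + (0.004·111.32)²) = √(0.11153 + 0.19827) = 0.557 km
T4: √((-0.008·111.32)² + (0.000·111.32)²) = √(0.79310 + 0.00000) = 0.891 km
T5: √((-0.018·111.32)² + (-0.010·111.32)²) = √(4.01505 + 1.23921) = 2.292 km
T6: √((-0.024·111.32)² + (-0.030·111.32)²) = √(7.13787 + 11.15293) = 4.277 km
T7: √((-0.027·111.32)² + (-0.006·111.32)²) = √(9.03387 + 0.44612) = 3.079 km
T8: √((0.023·111.32)² + (0.003·111.32)²) = √(6.55544 + 0.11153) = 2.582 km
Threshold 1.6 km: T3 (0.557 km), T4 (0.891 km) are within range.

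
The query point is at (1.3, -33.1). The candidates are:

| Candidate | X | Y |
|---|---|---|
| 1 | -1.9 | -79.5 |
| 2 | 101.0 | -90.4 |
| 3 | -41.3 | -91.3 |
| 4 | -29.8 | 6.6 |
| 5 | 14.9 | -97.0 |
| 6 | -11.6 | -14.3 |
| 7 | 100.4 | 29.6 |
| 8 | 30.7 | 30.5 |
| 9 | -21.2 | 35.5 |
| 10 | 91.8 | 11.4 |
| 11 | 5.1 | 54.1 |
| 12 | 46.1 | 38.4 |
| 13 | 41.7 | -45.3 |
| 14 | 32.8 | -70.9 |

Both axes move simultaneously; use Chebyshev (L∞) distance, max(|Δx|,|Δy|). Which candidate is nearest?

6

Distances from (1.3, -33.1):
1: 46.4
2: 99.7
3: 58.2
4: 39.7
5: 63.9
6: 18.8
7: 99.1
8: 63.6
9: 68.6
10: 90.5
11: 87.2
12: 71.5
13: 40.4
14: 37.8
Minimum: 6 at 18.8.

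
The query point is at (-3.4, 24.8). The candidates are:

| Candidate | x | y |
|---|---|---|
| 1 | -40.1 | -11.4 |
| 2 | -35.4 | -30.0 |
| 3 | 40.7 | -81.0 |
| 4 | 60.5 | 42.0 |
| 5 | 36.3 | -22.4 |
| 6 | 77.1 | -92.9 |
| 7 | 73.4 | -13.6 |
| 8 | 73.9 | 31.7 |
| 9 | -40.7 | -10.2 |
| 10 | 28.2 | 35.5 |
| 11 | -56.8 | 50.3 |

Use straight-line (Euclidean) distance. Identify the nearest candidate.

Distances from (-3.4, 24.8):
1: √((-36.7)² + (-36.2)²) = √(1346.890 + 1310.440) = 51.5
2: √((-32.0)² + (-54.8)²) = √(1024.000 + 3003.040) = 63.5
3: √((44.1)² + (-105.8)²) = √(1944.810 + 11193.640) = 114.6
4: √((63.9)² + (17.2)²) = √(4083.210 + 295.840) = 66.2
5: √((39.7)² + (-47.2)²) = √(1576.090 + 2227.840) = 61.7
6: √((80.5)² + (-117.7)²) = √(6480.250 + 13853.290) = 142.6
7: √((76.8)² + (-38.4)²) = √(5898.240 + 1474.560) = 85.9
8: √((77.3)² + (6.9)²) = √(5975.290 + 47.610) = 77.6
9: √((-37.3)² + (-35.0)²) = √(1391.290 + 1225.000) = 51.1
10: √((31.6)² + (10.7)²) = √(998.560 + 114.490) = 33.4
11: √((-53.4)² + (25.5)²) = √(2851.560 + 650.250) = 59.2
Minimum: 10 at 33.4.

10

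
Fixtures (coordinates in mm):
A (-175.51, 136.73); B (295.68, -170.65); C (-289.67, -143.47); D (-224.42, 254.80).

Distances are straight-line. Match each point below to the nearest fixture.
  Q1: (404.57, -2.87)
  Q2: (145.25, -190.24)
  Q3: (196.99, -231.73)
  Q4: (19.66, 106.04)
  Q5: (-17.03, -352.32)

Q1→B; Q2→B; Q3→B; Q4→A; Q5→C

Q1 at (404.57, -2.87):
  A: 596.64 mm
  B: 200.02 mm
  C: 708.33 mm
  D: 679.72 mm
  → nearest: B (200.02 mm)
Q2 at (145.25, -190.24):
  A: 458.04 mm
  B: 151.70 mm
  C: 437.43 mm
  D: 578.55 mm
  → nearest: B (151.70 mm)
Q3 at (196.99, -231.73):
  A: 523.95 mm
  B: 116.06 mm
  C: 494.60 mm
  D: 643.66 mm
  → nearest: B (116.06 mm)
Q4 at (19.66, 106.04):
  A: 197.57 mm
  B: 390.83 mm
  C: 397.42 mm
  D: 285.84 mm
  → nearest: A (197.57 mm)
Q5 at (-17.03, -352.32):
  A: 514.09 mm
  B: 361.65 mm
  C: 343.44 mm
  D: 641.56 mm
  → nearest: C (343.44 mm)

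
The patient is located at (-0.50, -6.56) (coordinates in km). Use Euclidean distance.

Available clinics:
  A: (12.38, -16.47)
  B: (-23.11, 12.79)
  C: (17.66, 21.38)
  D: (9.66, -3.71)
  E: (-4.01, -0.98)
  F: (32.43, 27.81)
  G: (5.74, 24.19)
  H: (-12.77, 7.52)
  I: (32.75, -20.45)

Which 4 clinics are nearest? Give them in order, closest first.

E, D, A, H

Distances from (-0.50, -6.56):
A: √((12.88)² + (-9.91)²) = √(165.8944 + 98.2081) = 16.25 km
B: √((-22.61)² + (19.35)²) = √(511.2121 + 374.4225) = 29.76 km
C: √((18.16)² + (27.94)²) = √(329.7856 + 780.6436) = 33.32 km
D: √((10.16)² + (2.85)²) = √(103.2256 + 8.1225) = 10.55 km
E: √((-3.51)² + (5.58)²) = √(12.3201 + 31.1364) = 6.59 km
F: √((32.93)² + (34.37)²) = √(1084.3849 + 1181.2969) = 47.60 km
G: √((6.24)² + (30.75)²) = √(38.9376 + 945.5625) = 31.38 km
H: √((-12.27)² + (14.08)²) = √(150.5529 + 198.2464) = 18.68 km
I: √((33.25)² + (-13.89)²) = √(1105.5625 + 192.9321) = 36.03 km
Sorted: E (6.59 km) < D (10.55 km) < A (16.25 km) < H (18.68 km) < B (29.76 km) < G (31.38 km) < …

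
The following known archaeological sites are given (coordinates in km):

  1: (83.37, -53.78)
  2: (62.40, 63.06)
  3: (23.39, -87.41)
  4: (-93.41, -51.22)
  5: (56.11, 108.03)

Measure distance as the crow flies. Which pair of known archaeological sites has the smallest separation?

2 and 5

Pairwise distances:
1–2: 118.71 km
1–3: 68.76 km
1–4: 176.80 km
1–5: 164.09 km
2–3: 155.44 km
2–4: 193.23 km
2–5: 45.41 km
3–4: 122.28 km
3–5: 198.16 km
4–5: 218.44 km
Closest pair: 2–5 at 45.41 km.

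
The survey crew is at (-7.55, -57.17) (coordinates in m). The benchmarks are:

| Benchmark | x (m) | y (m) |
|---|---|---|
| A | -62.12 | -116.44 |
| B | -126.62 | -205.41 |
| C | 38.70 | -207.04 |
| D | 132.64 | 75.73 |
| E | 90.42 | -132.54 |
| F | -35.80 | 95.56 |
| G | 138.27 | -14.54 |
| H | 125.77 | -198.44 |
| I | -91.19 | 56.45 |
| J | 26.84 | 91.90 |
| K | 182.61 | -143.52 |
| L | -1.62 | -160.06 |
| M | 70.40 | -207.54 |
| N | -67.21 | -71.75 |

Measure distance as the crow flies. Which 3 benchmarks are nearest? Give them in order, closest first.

Distances from (-7.55, -57.17):
A: √((-54.57)² + (-59.27)²) = √(2977.8849 + 3512.9329) = 80.57 m
B: √((-119.07)² + (-148.24)²) = √(14177.6649 + 21975.0976) = 190.14 m
C: √((46.25)² + (-149.87)²) = √(2139.0625 + 22461.0169) = 156.84 m
D: √((140.19)² + (132.90)²) = √(19653.2361 + 17662.4100) = 193.17 m
E: √((97.97)² + (-75.37)²) = √(9598.1209 + 5680.6369) = 123.61 m
F: √((-28.25)² + (152.73)²) = √(798.0625 + 23326.4529) = 155.32 m
G: √((145.82)² + (42.63)²) = √(21263.4724 + 1817.3169) = 151.92 m
H: √((133.32)² + (-141.27)²) = √(17774.2224 + 19957.2129) = 194.25 m
I: √((-83.64)² + (113.62)²) = √(6995.6496 + 12909.5044) = 141.09 m
J: √((34.39)² + (149.07)²) = √(1182.6721 + 22221.8649) = 152.99 m
K: √((190.16)² + (-86.35)²) = √(36160.8256 + 7456.3225) = 208.85 m
L: √((5.93)² + (-102.89)²) = √(35.1649 + 10586.3521) = 103.06 m
M: √((77.95)² + (-150.37)²) = √(6076.2025 + 22611.1369) = 169.37 m
N: √((-59.66)² + (-14.58)²) = √(3559.3156 + 212.5764) = 61.42 m
Sorted: N (61.42 m) < A (80.57 m) < L (103.06 m) < E (123.61 m) < I (141.09 m) < …

N, A, L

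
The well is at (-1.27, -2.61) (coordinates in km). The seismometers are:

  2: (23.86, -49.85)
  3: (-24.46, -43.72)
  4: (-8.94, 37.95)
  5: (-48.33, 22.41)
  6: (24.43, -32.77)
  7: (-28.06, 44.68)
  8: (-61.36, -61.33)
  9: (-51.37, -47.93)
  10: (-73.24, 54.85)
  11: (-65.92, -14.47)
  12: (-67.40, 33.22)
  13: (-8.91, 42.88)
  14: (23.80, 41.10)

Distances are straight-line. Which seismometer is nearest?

6

Distances from (-1.27, -2.61):
2: 53.51 km
3: 47.20 km
4: 41.28 km
5: 53.30 km
6: 39.62 km
7: 54.35 km
8: 84.02 km
9: 67.56 km
10: 92.09 km
11: 65.73 km
12: 75.21 km
13: 46.13 km
14: 50.39 km
Minimum: 6 at 39.62 km.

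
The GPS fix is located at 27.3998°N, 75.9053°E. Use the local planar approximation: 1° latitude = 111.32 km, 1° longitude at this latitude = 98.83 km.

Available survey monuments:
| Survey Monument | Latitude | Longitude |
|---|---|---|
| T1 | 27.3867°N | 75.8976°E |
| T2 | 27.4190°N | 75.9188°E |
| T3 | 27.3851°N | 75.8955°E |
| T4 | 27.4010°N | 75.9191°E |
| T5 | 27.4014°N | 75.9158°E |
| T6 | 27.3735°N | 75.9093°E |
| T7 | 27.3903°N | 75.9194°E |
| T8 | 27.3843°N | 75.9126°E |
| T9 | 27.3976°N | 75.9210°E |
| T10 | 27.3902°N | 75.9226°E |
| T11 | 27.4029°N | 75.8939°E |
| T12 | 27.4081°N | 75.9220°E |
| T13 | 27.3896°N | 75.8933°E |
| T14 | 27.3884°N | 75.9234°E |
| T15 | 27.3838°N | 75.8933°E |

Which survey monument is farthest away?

T6

Distances from 27.3998°N, 75.9053°E:
T1: √((-0.0131·111.32)² + (-0.0077·98.83)²) = √(2.126616 + 0.579107) = 1.6449 km
T2: √((0.0192·111.32)² + (0.0135·98.83)²) = √(4.568239 + 1.780103) = 2.5196 km
T3: √((-0.0147·111.32)² + (-0.0098·98.83)²) = √(2.677818 + 0.938058) = 1.9015 km
T4: √((0.0012·111.32)² + (0.0138·98.83)²) = √(0.017845 + 1.860098) = 1.3704 km
T5: √((0.0016·111.32)² + (0.0105·98.83)²) = √(0.031724 + 1.076852) = 1.0529 km
T6: √((-0.0263·111.32)² + (0.0040·98.83)²) = √(8.571521 + 0.156278) = 2.9543 km
T7: √((-0.0095·111.32)² + (0.0141·98.83)²) = √(1.118391 + 1.941851) = 1.7494 km
T8: √((-0.0155·111.32)² + (0.0073·98.83)²) = √(2.977212 + 0.520503) = 1.8702 km
T9: √((-0.0022·111.32)² + (0.0157·98.83)²) = √(0.059978 + 2.407559) = 1.5708 km
T10: √((-0.0096·111.32)² + (0.0173·98.83)²) = √(1.142060 + 2.923276) = 2.0163 km
T11: √((0.0031·111.32)² + (-0.0114·98.83)²) = √(0.119088 + 1.269367) = 1.1783 km
T12: √((0.0083·111.32)² + (0.0167·98.83)²) = √(0.853695 + 2.724022) = 1.8915 km
T13: √((-0.0102·111.32)² + (-0.0120·98.83)²) = √(1.289278 + 1.406501) = 1.6419 km
T14: √((-0.0114·111.32)² + (0.0181·98.83)²) = √(1.610483 + 3.199888) = 2.1933 km
T15: √((-0.0160·111.32)² + (-0.0120·98.83)²) = √(3.172388 + 1.406501) = 2.1398 km
Maximum: T6 at 2.9543 km.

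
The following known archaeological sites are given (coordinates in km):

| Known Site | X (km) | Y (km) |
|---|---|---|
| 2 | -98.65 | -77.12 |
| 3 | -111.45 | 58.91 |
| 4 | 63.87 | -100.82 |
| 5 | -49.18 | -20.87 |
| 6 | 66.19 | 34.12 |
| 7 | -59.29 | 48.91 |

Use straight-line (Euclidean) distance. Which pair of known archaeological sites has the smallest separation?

3 and 7

Pairwise distances:
2–3: 136.63 km
2–4: 164.24 km
2–5: 74.91 km
2–6: 198.86 km
2–7: 132.03 km
3–4: 237.17 km
3–5: 101.20 km
3–6: 179.36 km
3–7: 53.11 km
4–5: 138.46 km
4–6: 134.96 km
4–7: 193.87 km
5–6: 127.81 km
5–7: 70.51 km
6–7: 126.35 km
Closest pair: 3–7 at 53.11 km.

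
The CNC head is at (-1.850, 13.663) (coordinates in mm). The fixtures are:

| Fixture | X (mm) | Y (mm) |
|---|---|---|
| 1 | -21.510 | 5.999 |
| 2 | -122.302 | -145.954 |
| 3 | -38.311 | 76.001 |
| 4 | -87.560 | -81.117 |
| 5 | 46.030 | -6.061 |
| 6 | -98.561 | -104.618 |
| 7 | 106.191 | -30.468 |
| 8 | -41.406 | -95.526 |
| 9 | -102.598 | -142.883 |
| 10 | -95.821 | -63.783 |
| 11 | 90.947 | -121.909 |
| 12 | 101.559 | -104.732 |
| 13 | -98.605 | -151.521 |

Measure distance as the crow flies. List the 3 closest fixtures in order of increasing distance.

1, 5, 3

Distances from (-1.850, 13.663):
1: √((-19.660)² + (-7.664)²) = √(386.51560 + 58.73690) = 21.101 mm
2: √((-120.452)² + (-159.617)²) = √(14508.68430 + 25477.58669) = 199.966 mm
3: √((-36.461)² + (62.338)²) = √(1329.40452 + 3886.02624) = 72.218 mm
4: √((-85.710)² + (-94.780)²) = √(7346.20410 + 8983.24840) = 127.787 mm
5: √((47.880)² + (-19.724)²) = √(2292.49440 + 389.03618) = 51.783 mm
6: √((-96.711)² + (-118.281)²) = √(9353.01752 + 13990.39496) = 152.786 mm
7: √((108.041)² + (-44.131)²) = √(11672.85768 + 1947.54516) = 116.706 mm
8: √((-39.556)² + (-109.189)²) = √(1564.67714 + 11922.23772) = 116.133 mm
9: √((-100.748)² + (-156.546)²) = √(10150.15950 + 24506.65012) = 186.163 mm
10: √((-93.971)² + (-77.446)²) = √(8830.54884 + 5997.88292) = 121.772 mm
11: √((92.797)² + (-135.572)²) = √(8611.28321 + 18379.76718) = 164.290 mm
12: √((103.409)² + (-118.395)²) = √(10693.42128 + 14017.37602) = 157.197 mm
13: √((-96.755)² + (-165.184)²) = √(9361.53003 + 27285.75386) = 191.435 mm
Sorted: 1 (21.101 mm) < 5 (51.783 mm) < 3 (72.218 mm) < 8 (116.133 mm) < 7 (116.706 mm) < …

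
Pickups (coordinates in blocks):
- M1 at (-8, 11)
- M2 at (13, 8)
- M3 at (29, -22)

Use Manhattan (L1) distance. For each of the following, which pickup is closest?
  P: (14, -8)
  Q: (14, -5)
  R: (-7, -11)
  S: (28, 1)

P at (14, -8):
  M1: |-22| + |19| = 22 + 19 = 41 blocks
  M2: |-1| + |16| = 1 + 16 = 17 blocks
  M3: |15| + |-14| = 15 + 14 = 29 blocks
  → nearest: M2 (17 blocks)
Q at (14, -5):
  M1: |-22| + |16| = 22 + 16 = 38 blocks
  M2: |-1| + |13| = 1 + 13 = 14 blocks
  M3: |15| + |-17| = 15 + 17 = 32 blocks
  → nearest: M2 (14 blocks)
R at (-7, -11):
  M1: |-1| + |22| = 1 + 22 = 23 blocks
  M2: |20| + |19| = 20 + 19 = 39 blocks
  M3: |36| + |-11| = 36 + 11 = 47 blocks
  → nearest: M1 (23 blocks)
S at (28, 1):
  M1: |-36| + |10| = 36 + 10 = 46 blocks
  M2: |-15| + |7| = 15 + 7 = 22 blocks
  M3: |1| + |-23| = 1 + 23 = 24 blocks
  → nearest: M2 (22 blocks)

P→M2; Q→M2; R→M1; S→M2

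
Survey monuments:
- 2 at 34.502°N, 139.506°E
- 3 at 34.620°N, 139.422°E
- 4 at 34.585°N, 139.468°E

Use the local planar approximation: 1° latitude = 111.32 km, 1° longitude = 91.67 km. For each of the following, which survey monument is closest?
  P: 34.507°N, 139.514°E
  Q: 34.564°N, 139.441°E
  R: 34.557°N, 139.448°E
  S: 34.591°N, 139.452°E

P→2; Q→4; R→4; S→4

P at 34.507°N, 139.514°E:
  2: 0.921 km
  3: 15.145 km
  4: 9.653 km
  → nearest: 2 (0.921 km)
Q at 34.564°N, 139.441°E:
  2: 9.118 km
  3: 6.473 km
  4: 3.405 km
  → nearest: 4 (3.405 km)
R at 34.557°N, 139.448°E:
  2: 8.109 km
  3: 7.407 km
  4: 3.616 km
  → nearest: 4 (3.616 km)
S at 34.591°N, 139.452°E:
  2: 11.075 km
  3: 4.241 km
  4: 1.612 km
  → nearest: 4 (1.612 km)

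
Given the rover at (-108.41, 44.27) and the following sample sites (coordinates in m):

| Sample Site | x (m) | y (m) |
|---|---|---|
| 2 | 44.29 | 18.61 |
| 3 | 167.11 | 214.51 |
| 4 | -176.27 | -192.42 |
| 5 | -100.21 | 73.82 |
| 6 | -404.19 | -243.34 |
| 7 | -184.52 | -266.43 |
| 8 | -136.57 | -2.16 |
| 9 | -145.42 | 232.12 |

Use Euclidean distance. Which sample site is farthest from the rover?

6

Distances from (-108.41, 44.27):
2: √((152.70)² + (-25.66)²) = √(23317.2900 + 658.4356) = 154.84 m
3: √((275.52)² + (170.24)²) = √(75911.2704 + 28981.6576) = 323.87 m
4: √((-67.86)² + (-236.69)²) = √(4604.9796 + 56022.1561) = 246.23 m
5: √((8.20)² + (29.55)²) = √(67.2400 + 873.2025) = 30.67 m
6: √((-295.78)² + (-287.61)²) = √(87485.8084 + 82719.5121) = 412.56 m
7: √((-76.11)² + (-310.70)²) = √(5792.7321 + 96534.4900) = 319.89 m
8: √((-28.16)² + (-46.43)²) = √(792.9856 + 2155.7449) = 54.30 m
9: √((-37.01)² + (187.85)²) = √(1369.7401 + 35287.6225) = 191.46 m
Maximum: 6 at 412.56 m.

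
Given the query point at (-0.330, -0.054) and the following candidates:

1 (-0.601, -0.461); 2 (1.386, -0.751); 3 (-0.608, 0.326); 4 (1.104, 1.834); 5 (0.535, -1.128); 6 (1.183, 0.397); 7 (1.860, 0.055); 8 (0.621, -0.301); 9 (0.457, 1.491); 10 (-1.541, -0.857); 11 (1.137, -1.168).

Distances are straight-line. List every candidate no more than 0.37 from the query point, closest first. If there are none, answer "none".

Distances from (-0.330, -0.054):
1: √((-0.271)² + (-0.407)²) = √(0.07344 + 0.16565) = 0.489
2: √((1.716)² + (-0.697)²) = √(2.94466 + 0.48581) = 1.852
3: √((-0.278)² + (0.380)²) = √(0.07728 + 0.14440) = 0.471
4: √((1.434)² + (1.888)²) = √(2.05636 + 3.56454) = 2.371
5: √((0.865)² + (-1.074)²) = √(0.74823 + 1.15348) = 1.379
6: √((1.513)² + (0.451)²) = √(2.28917 + 0.20340) = 1.579
7: √((2.190)² + (0.109)²) = √(4.79610 + 0.01188) = 2.193
8: √((0.951)² + (-0.247)²) = √(0.90440 + 0.06101) = 0.983
9: √((0.787)² + (1.545)²) = √(0.61937 + 2.38703) = 1.734
10: √((-1.211)² + (-0.803)²) = √(1.46652 + 0.64481) = 1.453
11: √((1.467)² + (-1.114)²) = √(2.15209 + 1.24100) = 1.842
Threshold 0.37: none within range.

none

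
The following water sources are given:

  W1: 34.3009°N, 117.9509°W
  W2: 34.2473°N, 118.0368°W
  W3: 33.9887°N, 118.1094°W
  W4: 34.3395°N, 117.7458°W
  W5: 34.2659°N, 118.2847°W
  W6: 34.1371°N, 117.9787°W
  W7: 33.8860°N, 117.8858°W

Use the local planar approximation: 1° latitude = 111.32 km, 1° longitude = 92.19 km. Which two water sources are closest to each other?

W1 and W2

Pairwise distances:
W1–W2: 9.9154 km
W1–W3: 37.7010 km
W1–W4: 19.3903 km
W1–W5: 31.0187 km
W1–W6: 18.4134 km
W1–W7: 46.5750 km
W2–W3: 29.5552 km
W2–W4: 28.7236 km
W2–W5: 22.9475 km
W2–W6: 13.3858 km
W2–W7: 42.5609 km
W3–W4: 51.4645 km
W3–W5: 34.8337 km
W3–W6: 20.4473 km
W3–W7: 23.5718 km
W4–W5: 50.3522 km
W4–W6: 31.1233 km
W4–W7: 52.1074 km
W5–W6: 31.6448 km
W5–W7: 56.0433 km
W6–W7: 29.2351 km
Closest pair: W1–W2 at 9.9154 km.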